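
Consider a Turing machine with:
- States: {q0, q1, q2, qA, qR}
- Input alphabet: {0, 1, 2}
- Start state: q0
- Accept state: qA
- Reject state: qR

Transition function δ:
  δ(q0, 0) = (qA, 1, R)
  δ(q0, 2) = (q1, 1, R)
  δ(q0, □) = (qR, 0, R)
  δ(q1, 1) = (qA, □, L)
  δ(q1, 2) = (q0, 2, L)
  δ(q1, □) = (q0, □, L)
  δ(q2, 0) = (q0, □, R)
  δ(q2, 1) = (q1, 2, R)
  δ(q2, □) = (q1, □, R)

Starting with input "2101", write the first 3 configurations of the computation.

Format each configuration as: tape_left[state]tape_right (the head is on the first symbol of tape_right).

Transitions applied:
Step 1: δ(q0, 2) = (q1, 1, R)
Step 2: δ(q1, 1) = (qA, □, L)

The first 3 configurations are:
[q0]2101 ⊢ 1[q1]101 ⊢ [qA]1□01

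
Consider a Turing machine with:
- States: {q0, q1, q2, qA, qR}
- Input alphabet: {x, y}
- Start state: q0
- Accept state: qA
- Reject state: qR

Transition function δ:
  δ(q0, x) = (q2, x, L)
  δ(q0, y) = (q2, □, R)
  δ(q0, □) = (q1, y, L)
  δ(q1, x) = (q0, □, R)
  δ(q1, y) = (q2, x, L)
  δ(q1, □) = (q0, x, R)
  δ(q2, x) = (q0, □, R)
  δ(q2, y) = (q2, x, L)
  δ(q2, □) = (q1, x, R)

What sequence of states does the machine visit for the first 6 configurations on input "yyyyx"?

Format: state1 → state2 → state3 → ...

Execution trace:
Initial: [q0]yyyyx
Step 1: δ(q0, y) = (q2, □, R) → □[q2]yyyx
Step 2: δ(q2, y) = (q2, x, L) → [q2]□xyyx
Step 3: δ(q2, □) = (q1, x, R) → x[q1]xyyx
Step 4: δ(q1, x) = (q0, □, R) → x□[q0]yyx
Step 5: δ(q0, y) = (q2, □, R) → x□□[q2]yx

State sequence: q0 → q2 → q2 → q1 → q0 → q2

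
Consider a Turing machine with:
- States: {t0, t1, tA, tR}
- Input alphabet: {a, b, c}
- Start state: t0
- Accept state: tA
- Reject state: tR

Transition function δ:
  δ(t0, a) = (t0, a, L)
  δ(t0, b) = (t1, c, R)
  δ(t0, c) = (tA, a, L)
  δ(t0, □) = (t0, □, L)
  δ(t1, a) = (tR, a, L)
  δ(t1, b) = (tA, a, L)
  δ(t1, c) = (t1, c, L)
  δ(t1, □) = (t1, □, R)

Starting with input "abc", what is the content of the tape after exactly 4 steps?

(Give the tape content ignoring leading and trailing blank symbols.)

Execution trace:
Initial: [t0]abc
Step 1: δ(t0, a) = (t0, a, L) → [t0]□abc
Step 2: δ(t0, □) = (t0, □, L) → [t0]□□abc
Step 3: δ(t0, □) = (t0, □, L) → [t0]□□□abc
Step 4: δ(t0, □) = (t0, □, L) → [t0]□□□□abc

After 4 steps, the tape (ignoring leading/trailing blanks) is: abc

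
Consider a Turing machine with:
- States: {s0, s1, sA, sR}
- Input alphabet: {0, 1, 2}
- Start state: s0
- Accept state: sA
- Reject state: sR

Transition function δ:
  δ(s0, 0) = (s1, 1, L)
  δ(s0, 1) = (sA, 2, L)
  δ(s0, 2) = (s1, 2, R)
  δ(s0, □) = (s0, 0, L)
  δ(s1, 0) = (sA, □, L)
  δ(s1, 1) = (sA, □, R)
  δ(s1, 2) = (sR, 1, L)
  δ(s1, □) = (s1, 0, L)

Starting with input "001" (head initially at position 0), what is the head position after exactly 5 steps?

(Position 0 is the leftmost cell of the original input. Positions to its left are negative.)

Execution trace (head position shown):
Step 0: [s0]001  (head at position 0)
Step 1: move left → [s1]□101  (head at position -1)
Step 2: move left → [s1]□0101  (head at position -2)
Step 3: move left → [s1]□00101  (head at position -3)
Step 4: move left → [s1]□000101  (head at position -4)
Step 5: move left → [s1]□0000101  (head at position -5)

After 5 steps, the head is at position -5.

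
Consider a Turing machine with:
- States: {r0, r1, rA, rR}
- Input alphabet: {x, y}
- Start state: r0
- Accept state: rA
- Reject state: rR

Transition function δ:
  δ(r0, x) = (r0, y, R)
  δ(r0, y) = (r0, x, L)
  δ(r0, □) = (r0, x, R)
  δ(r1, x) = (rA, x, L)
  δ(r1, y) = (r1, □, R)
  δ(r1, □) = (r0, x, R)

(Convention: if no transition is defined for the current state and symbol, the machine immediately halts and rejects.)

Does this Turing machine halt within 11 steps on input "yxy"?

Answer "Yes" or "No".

Execution trace:
Initial: [r0]yxy
Step 1: δ(r0, y) = (r0, x, L) → [r0]□xxy
Step 2: δ(r0, □) = (r0, x, R) → x[r0]xxy
Step 3: δ(r0, x) = (r0, y, R) → xy[r0]xy
Step 4: δ(r0, x) = (r0, y, R) → xyy[r0]y
Step 5: δ(r0, y) = (r0, x, L) → xy[r0]yx
Step 6: δ(r0, y) = (r0, x, L) → x[r0]yxx
Step 7: δ(r0, y) = (r0, x, L) → [r0]xxxx
Step 8: δ(r0, x) = (r0, y, R) → y[r0]xxx
Step 9: δ(r0, x) = (r0, y, R) → yy[r0]xx
Step 10: δ(r0, x) = (r0, y, R) → yyy[r0]x
Step 11: δ(r0, x) = (r0, y, R) → yyyy[r0]□

The machine has not reached a halting state after 11 steps.
The machine did not halt within the 11-step bound.

Answer: No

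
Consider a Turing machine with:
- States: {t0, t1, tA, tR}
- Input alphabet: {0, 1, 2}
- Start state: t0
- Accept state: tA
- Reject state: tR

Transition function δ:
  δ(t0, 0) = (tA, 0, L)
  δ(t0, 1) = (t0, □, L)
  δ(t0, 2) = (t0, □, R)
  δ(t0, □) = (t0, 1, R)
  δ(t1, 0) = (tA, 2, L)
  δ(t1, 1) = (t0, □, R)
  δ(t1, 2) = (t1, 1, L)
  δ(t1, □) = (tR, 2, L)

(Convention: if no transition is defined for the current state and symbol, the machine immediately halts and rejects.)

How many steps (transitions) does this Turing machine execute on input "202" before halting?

Execution trace:
Initial: [t0]202
Step 1: δ(t0, 2) = (t0, □, R) → □[t0]02
Step 2: δ(t0, 0) = (tA, 0, L) → [tA]□02

The machine reaches the accept state tA and halts.

The machine executed 2 steps before halting.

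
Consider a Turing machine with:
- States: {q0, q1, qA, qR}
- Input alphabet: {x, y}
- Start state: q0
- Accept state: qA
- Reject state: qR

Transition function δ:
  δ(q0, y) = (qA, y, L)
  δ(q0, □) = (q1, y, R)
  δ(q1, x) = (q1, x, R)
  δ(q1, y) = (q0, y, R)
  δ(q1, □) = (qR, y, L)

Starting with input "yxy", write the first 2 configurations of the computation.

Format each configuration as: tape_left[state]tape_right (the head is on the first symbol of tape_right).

Transitions applied:
Step 1: δ(q0, y) = (qA, y, L)

The first 2 configurations are:
[q0]yxy ⊢ [qA]□yxy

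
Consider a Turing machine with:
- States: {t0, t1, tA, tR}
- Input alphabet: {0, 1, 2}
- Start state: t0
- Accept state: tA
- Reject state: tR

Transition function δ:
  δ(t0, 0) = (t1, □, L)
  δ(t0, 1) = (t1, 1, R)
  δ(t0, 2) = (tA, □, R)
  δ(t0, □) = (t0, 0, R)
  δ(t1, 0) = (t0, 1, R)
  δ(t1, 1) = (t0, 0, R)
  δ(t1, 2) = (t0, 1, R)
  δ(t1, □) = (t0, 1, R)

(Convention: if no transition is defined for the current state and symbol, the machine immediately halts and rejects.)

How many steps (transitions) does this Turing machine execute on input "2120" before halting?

Execution trace:
Initial: [t0]2120
Step 1: δ(t0, 2) = (tA, □, R) → □[tA]120

The machine reaches the accept state tA and halts.

The machine executed 1 step before halting.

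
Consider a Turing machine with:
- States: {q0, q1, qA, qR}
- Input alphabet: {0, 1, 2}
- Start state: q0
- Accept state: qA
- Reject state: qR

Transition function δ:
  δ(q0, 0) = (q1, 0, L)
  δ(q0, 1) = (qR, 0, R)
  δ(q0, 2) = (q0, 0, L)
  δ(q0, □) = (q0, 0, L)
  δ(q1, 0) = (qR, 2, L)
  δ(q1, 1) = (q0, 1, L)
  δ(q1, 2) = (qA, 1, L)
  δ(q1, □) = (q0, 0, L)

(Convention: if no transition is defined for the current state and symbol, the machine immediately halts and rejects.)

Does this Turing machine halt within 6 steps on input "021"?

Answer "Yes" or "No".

Execution trace:
Initial: [q0]021
Step 1: δ(q0, 0) = (q1, 0, L) → [q1]□021
Step 2: δ(q1, □) = (q0, 0, L) → [q0]□0021
Step 3: δ(q0, □) = (q0, 0, L) → [q0]□00021
Step 4: δ(q0, □) = (q0, 0, L) → [q0]□000021
Step 5: δ(q0, □) = (q0, 0, L) → [q0]□0000021
Step 6: δ(q0, □) = (q0, 0, L) → [q0]□00000021

The machine has not reached a halting state after 6 steps.
The machine did not halt within the 6-step bound.

Answer: No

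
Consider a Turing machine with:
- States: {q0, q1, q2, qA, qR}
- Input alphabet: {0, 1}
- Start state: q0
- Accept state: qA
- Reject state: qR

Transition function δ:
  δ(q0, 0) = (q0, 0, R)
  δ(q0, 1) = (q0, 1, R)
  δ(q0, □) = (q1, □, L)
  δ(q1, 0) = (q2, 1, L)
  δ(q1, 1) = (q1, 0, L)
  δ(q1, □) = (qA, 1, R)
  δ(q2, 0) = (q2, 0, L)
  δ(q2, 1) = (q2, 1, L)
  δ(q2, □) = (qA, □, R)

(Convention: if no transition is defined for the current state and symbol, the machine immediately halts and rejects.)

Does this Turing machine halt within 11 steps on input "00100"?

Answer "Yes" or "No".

Execution trace:
Initial: [q0]00100
Step 1: δ(q0, 0) = (q0, 0, R) → 0[q0]0100
Step 2: δ(q0, 0) = (q0, 0, R) → 00[q0]100
Step 3: δ(q0, 1) = (q0, 1, R) → 001[q0]00
Step 4: δ(q0, 0) = (q0, 0, R) → 0010[q0]0
Step 5: δ(q0, 0) = (q0, 0, R) → 00100[q0]□
Step 6: δ(q0, □) = (q1, □, L) → 0010[q1]0□
Step 7: δ(q1, 0) = (q2, 1, L) → 001[q2]01□
Step 8: δ(q2, 0) = (q2, 0, L) → 00[q2]101□
Step 9: δ(q2, 1) = (q2, 1, L) → 0[q2]0101□
Step 10: δ(q2, 0) = (q2, 0, L) → [q2]00101□
Step 11: δ(q2, 0) = (q2, 0, L) → [q2]□00101□

The machine has not reached a halting state after 11 steps.
The machine did not halt within the 11-step bound.

Answer: No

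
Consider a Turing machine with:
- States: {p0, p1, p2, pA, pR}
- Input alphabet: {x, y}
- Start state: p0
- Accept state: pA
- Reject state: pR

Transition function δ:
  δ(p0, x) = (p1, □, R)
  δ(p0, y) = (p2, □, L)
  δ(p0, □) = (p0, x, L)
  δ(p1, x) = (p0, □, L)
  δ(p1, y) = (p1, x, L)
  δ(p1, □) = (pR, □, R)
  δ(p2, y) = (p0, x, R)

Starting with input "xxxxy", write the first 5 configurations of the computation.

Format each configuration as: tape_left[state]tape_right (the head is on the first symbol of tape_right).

Transitions applied:
Step 1: δ(p0, x) = (p1, □, R)
Step 2: δ(p1, x) = (p0, □, L)
Step 3: δ(p0, □) = (p0, x, L)
Step 4: δ(p0, □) = (p0, x, L)

The first 5 configurations are:
[p0]xxxxy ⊢ □[p1]xxxy ⊢ [p0]□□xxy ⊢ [p0]□x□xxy ⊢ [p0]□xx□xxy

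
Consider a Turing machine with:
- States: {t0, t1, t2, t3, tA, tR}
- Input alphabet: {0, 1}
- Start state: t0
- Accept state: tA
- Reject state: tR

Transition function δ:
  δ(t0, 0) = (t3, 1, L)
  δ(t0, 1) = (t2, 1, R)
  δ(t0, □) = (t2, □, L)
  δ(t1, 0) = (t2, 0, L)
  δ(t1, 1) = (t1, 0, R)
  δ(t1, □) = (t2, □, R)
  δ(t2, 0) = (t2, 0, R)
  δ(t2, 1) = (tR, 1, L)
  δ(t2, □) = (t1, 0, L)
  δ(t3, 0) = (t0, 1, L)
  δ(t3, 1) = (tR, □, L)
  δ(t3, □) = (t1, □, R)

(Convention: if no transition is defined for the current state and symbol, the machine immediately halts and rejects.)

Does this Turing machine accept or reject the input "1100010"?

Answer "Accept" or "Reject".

Execution trace:
Initial: [t0]1100010
Step 1: δ(t0, 1) = (t2, 1, R) → 1[t2]100010
Step 2: δ(t2, 1) = (tR, 1, L) → [tR]1100010

The machine reaches the reject state tR and halts.

Answer: Reject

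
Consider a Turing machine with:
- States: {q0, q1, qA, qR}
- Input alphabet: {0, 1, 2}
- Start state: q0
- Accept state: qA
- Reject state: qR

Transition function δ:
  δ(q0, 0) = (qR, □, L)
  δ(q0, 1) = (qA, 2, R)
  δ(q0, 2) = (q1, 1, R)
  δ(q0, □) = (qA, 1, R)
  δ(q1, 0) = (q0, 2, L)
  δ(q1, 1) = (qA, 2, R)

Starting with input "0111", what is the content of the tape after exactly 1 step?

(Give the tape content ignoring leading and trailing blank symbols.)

Execution trace:
Initial: [q0]0111
Step 1: δ(q0, 0) = (qR, □, L) → [qR]□□111

The machine reaches the reject state qR and halts.

After 1 step, the tape (ignoring leading/trailing blanks) is: 111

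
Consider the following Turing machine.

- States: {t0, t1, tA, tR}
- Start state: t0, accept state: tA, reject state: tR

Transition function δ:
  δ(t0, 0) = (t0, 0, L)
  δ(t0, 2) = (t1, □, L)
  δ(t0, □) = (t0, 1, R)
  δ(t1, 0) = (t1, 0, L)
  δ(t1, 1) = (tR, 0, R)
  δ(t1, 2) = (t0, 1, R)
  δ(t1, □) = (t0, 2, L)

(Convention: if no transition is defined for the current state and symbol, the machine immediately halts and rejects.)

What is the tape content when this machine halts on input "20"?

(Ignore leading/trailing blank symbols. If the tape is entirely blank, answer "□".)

Execution trace:
Initial: [t0]20
Step 1: δ(t0, 2) = (t1, □, L) → [t1]□□0
Step 2: δ(t1, □) = (t0, 2, L) → [t0]□2□0
Step 3: δ(t0, □) = (t0, 1, R) → 1[t0]2□0
Step 4: δ(t0, 2) = (t1, □, L) → [t1]1□□0
Step 5: δ(t1, 1) = (tR, 0, R) → 0[tR]□□0

The machine reaches the reject state tR and halts.

Final tape (ignoring leading/trailing blanks): 0□□0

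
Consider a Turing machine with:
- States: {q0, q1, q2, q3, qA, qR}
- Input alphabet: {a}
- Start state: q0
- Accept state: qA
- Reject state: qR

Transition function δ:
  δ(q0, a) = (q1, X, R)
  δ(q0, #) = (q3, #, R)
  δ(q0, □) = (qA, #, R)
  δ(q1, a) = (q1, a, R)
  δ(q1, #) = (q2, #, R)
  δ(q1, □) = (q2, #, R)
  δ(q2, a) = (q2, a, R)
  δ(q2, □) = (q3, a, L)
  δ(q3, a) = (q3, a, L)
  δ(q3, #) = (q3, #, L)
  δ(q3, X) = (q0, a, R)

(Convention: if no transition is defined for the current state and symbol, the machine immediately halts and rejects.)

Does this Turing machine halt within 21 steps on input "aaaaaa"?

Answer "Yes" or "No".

Execution trace:
Initial: [q0]aaaaaa
Step 1: δ(q0, a) = (q1, X, R) → X[q1]aaaaa
Step 2: δ(q1, a) = (q1, a, R) → Xa[q1]aaaa
Step 3: δ(q1, a) = (q1, a, R) → Xaa[q1]aaa
Step 4: δ(q1, a) = (q1, a, R) → Xaaa[q1]aa
Step 5: δ(q1, a) = (q1, a, R) → Xaaaa[q1]a
Step 6: δ(q1, a) = (q1, a, R) → Xaaaaa[q1]□
Step 7: δ(q1, □) = (q2, #, R) → Xaaaaa#[q2]□
Step 8: δ(q2, □) = (q3, a, L) → Xaaaaa[q3]#a
Step 9: δ(q3, #) = (q3, #, L) → Xaaaa[q3]a#a
Step 10: δ(q3, a) = (q3, a, L) → Xaaa[q3]aa#a
Step 11: δ(q3, a) = (q3, a, L) → Xaa[q3]aaa#a
Step 12: δ(q3, a) = (q3, a, L) → Xa[q3]aaaa#a
Step 13: δ(q3, a) = (q3, a, L) → X[q3]aaaaa#a
Step 14: δ(q3, a) = (q3, a, L) → [q3]Xaaaaa#a
Step 15: δ(q3, X) = (q0, a, R) → a[q0]aaaaa#a
Step 16: δ(q0, a) = (q1, X, R) → aX[q1]aaaa#a
Step 17: δ(q1, a) = (q1, a, R) → aXa[q1]aaa#a
Step 18: δ(q1, a) = (q1, a, R) → aXaa[q1]aa#a
Step 19: δ(q1, a) = (q1, a, R) → aXaaa[q1]a#a
Step 20: δ(q1, a) = (q1, a, R) → aXaaaa[q1]#a
Step 21: δ(q1, #) = (q2, #, R) → aXaaaa#[q2]a

The machine has not reached a halting state after 21 steps.
The machine did not halt within the 21-step bound.

Answer: No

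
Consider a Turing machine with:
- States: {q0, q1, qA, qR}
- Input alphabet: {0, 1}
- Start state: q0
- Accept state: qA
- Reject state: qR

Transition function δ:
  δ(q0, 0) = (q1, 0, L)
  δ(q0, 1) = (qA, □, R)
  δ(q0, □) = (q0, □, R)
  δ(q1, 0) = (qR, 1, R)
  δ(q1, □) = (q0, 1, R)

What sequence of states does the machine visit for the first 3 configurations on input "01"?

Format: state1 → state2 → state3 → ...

Execution trace:
Initial: [q0]01
Step 1: δ(q0, 0) = (q1, 0, L) → [q1]□01
Step 2: δ(q1, □) = (q0, 1, R) → 1[q0]01

State sequence: q0 → q1 → q0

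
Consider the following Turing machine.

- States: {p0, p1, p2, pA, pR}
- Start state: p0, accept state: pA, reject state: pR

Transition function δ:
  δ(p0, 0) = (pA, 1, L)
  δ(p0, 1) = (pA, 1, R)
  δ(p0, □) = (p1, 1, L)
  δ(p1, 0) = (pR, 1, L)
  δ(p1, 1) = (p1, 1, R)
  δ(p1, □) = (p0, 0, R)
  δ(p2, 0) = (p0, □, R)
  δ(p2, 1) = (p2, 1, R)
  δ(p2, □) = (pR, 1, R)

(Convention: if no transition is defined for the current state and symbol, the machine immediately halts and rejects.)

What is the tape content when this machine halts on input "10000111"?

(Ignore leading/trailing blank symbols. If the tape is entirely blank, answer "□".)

Execution trace:
Initial: [p0]10000111
Step 1: δ(p0, 1) = (pA, 1, R) → 1[pA]0000111

The machine reaches the accept state pA and halts.

Final tape (ignoring leading/trailing blanks): 10000111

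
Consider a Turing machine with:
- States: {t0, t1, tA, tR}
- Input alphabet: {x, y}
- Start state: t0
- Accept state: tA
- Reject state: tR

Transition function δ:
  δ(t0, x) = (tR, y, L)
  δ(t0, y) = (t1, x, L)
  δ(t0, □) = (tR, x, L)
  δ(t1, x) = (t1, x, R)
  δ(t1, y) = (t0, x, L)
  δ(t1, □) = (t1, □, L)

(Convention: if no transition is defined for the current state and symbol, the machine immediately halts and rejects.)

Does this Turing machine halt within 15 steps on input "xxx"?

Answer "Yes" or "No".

Execution trace:
Initial: [t0]xxx
Step 1: δ(t0, x) = (tR, y, L) → [tR]□yxx

The machine reaches the reject state tR and halts.
The machine halted after 1 step (within the 15-step bound).

Answer: Yes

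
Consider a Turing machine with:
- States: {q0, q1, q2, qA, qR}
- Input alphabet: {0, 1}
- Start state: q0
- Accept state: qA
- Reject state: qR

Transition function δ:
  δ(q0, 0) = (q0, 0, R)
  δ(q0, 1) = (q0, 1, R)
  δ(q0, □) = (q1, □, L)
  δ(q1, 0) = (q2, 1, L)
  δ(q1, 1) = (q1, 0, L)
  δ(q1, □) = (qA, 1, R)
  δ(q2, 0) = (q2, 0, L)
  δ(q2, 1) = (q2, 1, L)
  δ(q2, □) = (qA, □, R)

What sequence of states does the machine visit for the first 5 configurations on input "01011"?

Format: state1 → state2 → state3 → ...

Execution trace:
Initial: [q0]01011
Step 1: δ(q0, 0) = (q0, 0, R) → 0[q0]1011
Step 2: δ(q0, 1) = (q0, 1, R) → 01[q0]011
Step 3: δ(q0, 0) = (q0, 0, R) → 010[q0]11
Step 4: δ(q0, 1) = (q0, 1, R) → 0101[q0]1

State sequence: q0 → q0 → q0 → q0 → q0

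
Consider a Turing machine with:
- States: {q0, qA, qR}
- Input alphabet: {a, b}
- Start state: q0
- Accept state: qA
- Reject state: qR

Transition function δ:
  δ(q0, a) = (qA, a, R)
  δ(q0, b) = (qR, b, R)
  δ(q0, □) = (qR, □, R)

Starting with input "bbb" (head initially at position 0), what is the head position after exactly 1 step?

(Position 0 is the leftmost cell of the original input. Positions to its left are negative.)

Execution trace (head position shown):
Step 0: [q0]bbb  (head at position 0)
Step 1: move right → b[qR]bb  (head at position 1)

After 1 step, the head is at position 1.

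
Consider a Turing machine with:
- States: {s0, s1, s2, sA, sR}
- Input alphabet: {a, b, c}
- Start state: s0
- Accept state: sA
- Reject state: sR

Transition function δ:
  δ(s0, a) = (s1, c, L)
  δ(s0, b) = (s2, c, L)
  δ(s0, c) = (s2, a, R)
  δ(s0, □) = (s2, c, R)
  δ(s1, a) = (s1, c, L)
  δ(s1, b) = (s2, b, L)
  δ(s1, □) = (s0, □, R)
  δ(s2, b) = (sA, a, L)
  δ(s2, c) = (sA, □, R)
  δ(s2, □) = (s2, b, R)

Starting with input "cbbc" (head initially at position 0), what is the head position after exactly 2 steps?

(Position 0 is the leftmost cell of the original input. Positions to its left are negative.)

Execution trace (head position shown):
Step 0: [s0]cbbc  (head at position 0)
Step 1: move right → a[s2]bbc  (head at position 1)
Step 2: move left → [sA]aabc  (head at position 0)

After 2 steps, the head is at position 0.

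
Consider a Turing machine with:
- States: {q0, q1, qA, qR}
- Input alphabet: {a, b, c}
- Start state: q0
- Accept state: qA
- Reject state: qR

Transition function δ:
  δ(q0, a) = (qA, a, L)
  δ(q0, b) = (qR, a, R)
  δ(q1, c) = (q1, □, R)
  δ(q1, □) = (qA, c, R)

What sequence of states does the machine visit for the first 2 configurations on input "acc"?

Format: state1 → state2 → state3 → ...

Execution trace:
Initial: [q0]acc
Step 1: δ(q0, a) = (qA, a, L) → [qA]□acc

The machine reaches the accept state qA and halts.

State sequence: q0 → qA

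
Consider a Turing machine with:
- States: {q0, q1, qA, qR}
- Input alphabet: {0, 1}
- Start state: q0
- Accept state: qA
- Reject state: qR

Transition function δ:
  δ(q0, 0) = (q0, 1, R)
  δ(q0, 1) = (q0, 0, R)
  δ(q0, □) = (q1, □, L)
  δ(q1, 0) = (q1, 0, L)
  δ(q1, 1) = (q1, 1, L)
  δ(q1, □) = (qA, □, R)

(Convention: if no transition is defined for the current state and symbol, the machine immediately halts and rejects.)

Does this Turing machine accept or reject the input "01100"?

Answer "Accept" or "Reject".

Execution trace:
Initial: [q0]01100
Step 1: δ(q0, 0) = (q0, 1, R) → 1[q0]1100
Step 2: δ(q0, 1) = (q0, 0, R) → 10[q0]100
Step 3: δ(q0, 1) = (q0, 0, R) → 100[q0]00
Step 4: δ(q0, 0) = (q0, 1, R) → 1001[q0]0
Step 5: δ(q0, 0) = (q0, 1, R) → 10011[q0]□
Step 6: δ(q0, □) = (q1, □, L) → 1001[q1]1□
Step 7: δ(q1, 1) = (q1, 1, L) → 100[q1]11□
Step 8: δ(q1, 1) = (q1, 1, L) → 10[q1]011□
Step 9: δ(q1, 0) = (q1, 0, L) → 1[q1]0011□
Step 10: δ(q1, 0) = (q1, 0, L) → [q1]10011□
Step 11: δ(q1, 1) = (q1, 1, L) → [q1]□10011□
Step 12: δ(q1, □) = (qA, □, R) → □[qA]10011□

The machine reaches the accept state qA and halts.

Answer: Accept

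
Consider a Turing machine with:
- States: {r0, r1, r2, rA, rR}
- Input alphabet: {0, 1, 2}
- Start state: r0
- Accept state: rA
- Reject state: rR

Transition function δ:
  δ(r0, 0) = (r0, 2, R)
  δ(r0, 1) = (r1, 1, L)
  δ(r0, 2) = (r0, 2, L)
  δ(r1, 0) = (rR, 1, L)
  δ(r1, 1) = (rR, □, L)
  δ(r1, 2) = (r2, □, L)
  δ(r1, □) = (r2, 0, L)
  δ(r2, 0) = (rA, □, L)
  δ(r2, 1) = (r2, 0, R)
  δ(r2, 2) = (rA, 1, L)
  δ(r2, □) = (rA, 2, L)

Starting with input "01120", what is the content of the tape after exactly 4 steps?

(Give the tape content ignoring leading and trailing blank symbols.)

Execution trace:
Initial: [r0]01120
Step 1: δ(r0, 0) = (r0, 2, R) → 2[r0]1120
Step 2: δ(r0, 1) = (r1, 1, L) → [r1]21120
Step 3: δ(r1, 2) = (r2, □, L) → [r2]□□1120
Step 4: δ(r2, □) = (rA, 2, L) → [rA]□2□1120

The machine reaches the accept state rA and halts.

After 4 steps, the tape (ignoring leading/trailing blanks) is: 2□1120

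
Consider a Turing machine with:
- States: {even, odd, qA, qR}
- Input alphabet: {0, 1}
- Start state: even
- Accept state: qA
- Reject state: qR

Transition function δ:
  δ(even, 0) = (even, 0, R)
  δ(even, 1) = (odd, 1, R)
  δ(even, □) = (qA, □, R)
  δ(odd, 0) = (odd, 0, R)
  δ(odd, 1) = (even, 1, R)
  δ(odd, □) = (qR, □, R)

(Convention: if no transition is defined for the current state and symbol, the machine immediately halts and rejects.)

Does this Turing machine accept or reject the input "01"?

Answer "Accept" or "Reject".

Execution trace:
Initial: [even]01
Step 1: δ(even, 0) = (even, 0, R) → 0[even]1
Step 2: δ(even, 1) = (odd, 1, R) → 01[odd]□
Step 3: δ(odd, □) = (qR, □, R) → 01□[qR]□

The machine reaches the reject state qR and halts.

Answer: Reject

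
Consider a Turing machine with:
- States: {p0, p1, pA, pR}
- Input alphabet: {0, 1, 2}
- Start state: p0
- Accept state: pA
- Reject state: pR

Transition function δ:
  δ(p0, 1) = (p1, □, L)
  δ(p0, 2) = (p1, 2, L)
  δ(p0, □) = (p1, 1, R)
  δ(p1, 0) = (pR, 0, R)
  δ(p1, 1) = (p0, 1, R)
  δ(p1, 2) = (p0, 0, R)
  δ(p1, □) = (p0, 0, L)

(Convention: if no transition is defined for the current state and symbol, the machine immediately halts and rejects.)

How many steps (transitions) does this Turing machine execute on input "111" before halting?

Execution trace:
Initial: [p0]111
Step 1: δ(p0, 1) = (p1, □, L) → [p1]□□11
Step 2: δ(p1, □) = (p0, 0, L) → [p0]□0□11
Step 3: δ(p0, □) = (p1, 1, R) → 1[p1]0□11
Step 4: δ(p1, 0) = (pR, 0, R) → 10[pR]□11

The machine reaches the reject state pR and halts.

The machine executed 4 steps before halting.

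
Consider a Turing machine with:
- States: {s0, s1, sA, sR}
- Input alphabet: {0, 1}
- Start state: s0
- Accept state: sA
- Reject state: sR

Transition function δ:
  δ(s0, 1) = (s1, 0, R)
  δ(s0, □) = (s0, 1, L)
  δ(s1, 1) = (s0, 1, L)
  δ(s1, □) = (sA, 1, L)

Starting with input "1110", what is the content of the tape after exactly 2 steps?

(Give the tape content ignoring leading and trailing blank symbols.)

Execution trace:
Initial: [s0]1110
Step 1: δ(s0, 1) = (s1, 0, R) → 0[s1]110
Step 2: δ(s1, 1) = (s0, 1, L) → [s0]0110

No transition is defined for δ(s0, 0). By convention the machine halts and rejects.

After 2 steps, the tape (ignoring leading/trailing blanks) is: 0110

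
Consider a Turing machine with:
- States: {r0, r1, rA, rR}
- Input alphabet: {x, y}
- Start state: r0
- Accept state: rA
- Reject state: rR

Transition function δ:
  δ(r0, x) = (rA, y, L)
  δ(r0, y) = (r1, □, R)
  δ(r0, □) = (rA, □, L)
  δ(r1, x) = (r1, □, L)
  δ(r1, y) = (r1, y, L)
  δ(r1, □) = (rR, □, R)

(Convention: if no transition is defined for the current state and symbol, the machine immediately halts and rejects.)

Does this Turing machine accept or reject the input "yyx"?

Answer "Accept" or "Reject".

Execution trace:
Initial: [r0]yyx
Step 1: δ(r0, y) = (r1, □, R) → □[r1]yx
Step 2: δ(r1, y) = (r1, y, L) → [r1]□yx
Step 3: δ(r1, □) = (rR, □, R) → □[rR]yx

The machine reaches the reject state rR and halts.

Answer: Reject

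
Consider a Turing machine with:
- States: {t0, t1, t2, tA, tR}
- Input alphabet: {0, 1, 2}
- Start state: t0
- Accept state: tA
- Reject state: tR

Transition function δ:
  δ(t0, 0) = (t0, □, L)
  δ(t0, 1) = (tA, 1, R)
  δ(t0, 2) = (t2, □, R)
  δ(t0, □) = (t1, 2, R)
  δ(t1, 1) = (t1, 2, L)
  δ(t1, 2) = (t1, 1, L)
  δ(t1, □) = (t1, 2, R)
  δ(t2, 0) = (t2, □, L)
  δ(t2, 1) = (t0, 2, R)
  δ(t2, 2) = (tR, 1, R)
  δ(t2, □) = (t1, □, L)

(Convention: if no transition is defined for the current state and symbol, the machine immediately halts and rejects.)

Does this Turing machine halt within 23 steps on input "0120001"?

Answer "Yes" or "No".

Execution trace:
Initial: [t0]0120001
Step 1: δ(t0, 0) = (t0, □, L) → [t0]□□120001
Step 2: δ(t0, □) = (t1, 2, R) → 2[t1]□120001
Step 3: δ(t1, □) = (t1, 2, R) → 22[t1]120001
Step 4: δ(t1, 1) = (t1, 2, L) → 2[t1]2220001
Step 5: δ(t1, 2) = (t1, 1, L) → [t1]21220001
Step 6: δ(t1, 2) = (t1, 1, L) → [t1]□11220001
Step 7: δ(t1, □) = (t1, 2, R) → 2[t1]11220001
Step 8: δ(t1, 1) = (t1, 2, L) → [t1]221220001
Step 9: δ(t1, 2) = (t1, 1, L) → [t1]□121220001
Step 10: δ(t1, □) = (t1, 2, R) → 2[t1]121220001
Step 11: δ(t1, 1) = (t1, 2, L) → [t1]2221220001
Step 12: δ(t1, 2) = (t1, 1, L) → [t1]□1221220001
Step 13: δ(t1, □) = (t1, 2, R) → 2[t1]1221220001
Step 14: δ(t1, 1) = (t1, 2, L) → [t1]22221220001
Step 15: δ(t1, 2) = (t1, 1, L) → [t1]□12221220001
Step 16: δ(t1, □) = (t1, 2, R) → 2[t1]12221220001
Step 17: δ(t1, 1) = (t1, 2, L) → [t1]222221220001
Step 18: δ(t1, 2) = (t1, 1, L) → [t1]□122221220001
Step 19: δ(t1, □) = (t1, 2, R) → 2[t1]122221220001
Step 20: δ(t1, 1) = (t1, 2, L) → [t1]2222221220001
Step 21: δ(t1, 2) = (t1, 1, L) → [t1]□1222221220001
Step 22: δ(t1, □) = (t1, 2, R) → 2[t1]1222221220001
Step 23: δ(t1, 1) = (t1, 2, L) → [t1]22222221220001

The machine has not reached a halting state after 23 steps.
The machine did not halt within the 23-step bound.

Answer: No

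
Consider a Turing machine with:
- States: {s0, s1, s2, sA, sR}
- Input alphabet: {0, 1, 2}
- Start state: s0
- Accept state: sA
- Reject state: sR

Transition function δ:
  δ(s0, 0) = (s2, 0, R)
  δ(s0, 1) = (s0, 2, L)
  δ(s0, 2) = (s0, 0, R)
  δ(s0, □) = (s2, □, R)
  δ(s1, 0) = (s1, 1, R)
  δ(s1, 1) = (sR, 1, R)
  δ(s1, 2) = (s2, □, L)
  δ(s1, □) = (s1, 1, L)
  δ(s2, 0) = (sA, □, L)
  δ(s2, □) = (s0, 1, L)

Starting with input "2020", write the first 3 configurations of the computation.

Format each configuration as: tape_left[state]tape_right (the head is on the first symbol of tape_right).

Transitions applied:
Step 1: δ(s0, 2) = (s0, 0, R)
Step 2: δ(s0, 0) = (s2, 0, R)

The first 3 configurations are:
[s0]2020 ⊢ 0[s0]020 ⊢ 00[s2]20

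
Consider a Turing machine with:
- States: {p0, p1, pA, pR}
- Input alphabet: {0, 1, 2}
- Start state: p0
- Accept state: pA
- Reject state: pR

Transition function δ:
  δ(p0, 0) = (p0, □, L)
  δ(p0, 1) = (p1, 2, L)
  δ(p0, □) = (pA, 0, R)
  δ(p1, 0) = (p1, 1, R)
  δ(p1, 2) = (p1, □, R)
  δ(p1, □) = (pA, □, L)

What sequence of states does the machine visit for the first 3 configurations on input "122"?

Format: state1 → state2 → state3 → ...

Execution trace:
Initial: [p0]122
Step 1: δ(p0, 1) = (p1, 2, L) → [p1]□222
Step 2: δ(p1, □) = (pA, □, L) → [pA]□□222

The machine reaches the accept state pA and halts.

State sequence: p0 → p1 → pA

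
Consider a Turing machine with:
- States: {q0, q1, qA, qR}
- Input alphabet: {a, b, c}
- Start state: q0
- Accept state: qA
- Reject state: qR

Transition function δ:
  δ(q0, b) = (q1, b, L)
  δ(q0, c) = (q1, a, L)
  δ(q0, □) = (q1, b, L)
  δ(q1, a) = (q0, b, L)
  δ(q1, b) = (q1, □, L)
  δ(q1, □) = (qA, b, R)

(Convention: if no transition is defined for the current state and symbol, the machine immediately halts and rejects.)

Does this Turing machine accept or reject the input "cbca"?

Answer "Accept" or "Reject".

Execution trace:
Initial: [q0]cbca
Step 1: δ(q0, c) = (q1, a, L) → [q1]□abca
Step 2: δ(q1, □) = (qA, b, R) → b[qA]abca

The machine reaches the accept state qA and halts.

Answer: Accept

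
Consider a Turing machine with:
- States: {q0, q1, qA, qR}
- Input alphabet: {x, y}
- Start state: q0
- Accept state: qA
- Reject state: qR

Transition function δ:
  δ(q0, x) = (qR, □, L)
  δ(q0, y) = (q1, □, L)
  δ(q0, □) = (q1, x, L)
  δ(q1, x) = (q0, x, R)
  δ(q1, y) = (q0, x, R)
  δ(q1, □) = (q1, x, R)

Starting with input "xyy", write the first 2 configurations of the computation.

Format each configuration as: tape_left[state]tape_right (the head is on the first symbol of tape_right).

Transitions applied:
Step 1: δ(q0, x) = (qR, □, L)

The first 2 configurations are:
[q0]xyy ⊢ [qR]□□yy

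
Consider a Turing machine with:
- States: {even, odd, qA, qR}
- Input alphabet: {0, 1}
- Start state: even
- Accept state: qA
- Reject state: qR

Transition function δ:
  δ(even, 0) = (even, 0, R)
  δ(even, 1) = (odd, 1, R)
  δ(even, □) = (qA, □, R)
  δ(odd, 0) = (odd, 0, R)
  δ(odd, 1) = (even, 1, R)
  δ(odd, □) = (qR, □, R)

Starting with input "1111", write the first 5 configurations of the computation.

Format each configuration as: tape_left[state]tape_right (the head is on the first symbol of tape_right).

Transitions applied:
Step 1: δ(even, 1) = (odd, 1, R)
Step 2: δ(odd, 1) = (even, 1, R)
Step 3: δ(even, 1) = (odd, 1, R)
Step 4: δ(odd, 1) = (even, 1, R)

The first 5 configurations are:
[even]1111 ⊢ 1[odd]111 ⊢ 11[even]11 ⊢ 111[odd]1 ⊢ 1111[even]□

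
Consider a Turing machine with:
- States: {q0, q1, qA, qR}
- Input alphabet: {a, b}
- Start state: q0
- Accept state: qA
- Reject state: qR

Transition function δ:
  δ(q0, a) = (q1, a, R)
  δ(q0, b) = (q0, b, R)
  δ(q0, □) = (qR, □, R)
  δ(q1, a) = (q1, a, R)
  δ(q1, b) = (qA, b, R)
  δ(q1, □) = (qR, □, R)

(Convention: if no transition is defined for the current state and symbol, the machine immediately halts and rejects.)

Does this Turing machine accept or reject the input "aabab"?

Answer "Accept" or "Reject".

Execution trace:
Initial: [q0]aabab
Step 1: δ(q0, a) = (q1, a, R) → a[q1]abab
Step 2: δ(q1, a) = (q1, a, R) → aa[q1]bab
Step 3: δ(q1, b) = (qA, b, R) → aab[qA]ab

The machine reaches the accept state qA and halts.

Answer: Accept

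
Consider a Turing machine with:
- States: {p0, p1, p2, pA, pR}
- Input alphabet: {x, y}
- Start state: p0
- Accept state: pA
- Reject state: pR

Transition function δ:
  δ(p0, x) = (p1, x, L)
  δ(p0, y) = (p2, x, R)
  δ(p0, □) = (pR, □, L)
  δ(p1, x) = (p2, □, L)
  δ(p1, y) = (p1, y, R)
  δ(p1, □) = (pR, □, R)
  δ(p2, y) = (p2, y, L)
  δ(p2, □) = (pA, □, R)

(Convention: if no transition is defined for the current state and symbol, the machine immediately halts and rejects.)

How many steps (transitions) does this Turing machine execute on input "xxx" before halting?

Execution trace:
Initial: [p0]xxx
Step 1: δ(p0, x) = (p1, x, L) → [p1]□xxx
Step 2: δ(p1, □) = (pR, □, R) → □[pR]xxx

The machine reaches the reject state pR and halts.

The machine executed 2 steps before halting.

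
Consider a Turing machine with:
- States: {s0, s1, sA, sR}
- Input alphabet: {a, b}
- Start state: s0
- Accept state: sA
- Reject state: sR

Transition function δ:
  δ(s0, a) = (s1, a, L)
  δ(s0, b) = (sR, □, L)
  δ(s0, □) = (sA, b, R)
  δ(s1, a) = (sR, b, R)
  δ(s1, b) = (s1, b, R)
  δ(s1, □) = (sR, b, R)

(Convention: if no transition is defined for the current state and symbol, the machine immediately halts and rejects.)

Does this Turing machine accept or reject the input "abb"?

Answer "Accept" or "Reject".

Execution trace:
Initial: [s0]abb
Step 1: δ(s0, a) = (s1, a, L) → [s1]□abb
Step 2: δ(s1, □) = (sR, b, R) → b[sR]abb

The machine reaches the reject state sR and halts.

Answer: Reject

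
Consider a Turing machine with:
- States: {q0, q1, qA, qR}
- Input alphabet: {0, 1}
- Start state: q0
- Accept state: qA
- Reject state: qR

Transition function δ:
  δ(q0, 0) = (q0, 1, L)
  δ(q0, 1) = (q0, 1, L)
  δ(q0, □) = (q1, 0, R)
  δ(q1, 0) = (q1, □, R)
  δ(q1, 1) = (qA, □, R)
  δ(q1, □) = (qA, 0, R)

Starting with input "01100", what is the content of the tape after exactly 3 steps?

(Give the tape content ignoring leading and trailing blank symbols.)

Execution trace:
Initial: [q0]01100
Step 1: δ(q0, 0) = (q0, 1, L) → [q0]□11100
Step 2: δ(q0, □) = (q1, 0, R) → 0[q1]11100
Step 3: δ(q1, 1) = (qA, □, R) → 0□[qA]1100

The machine reaches the accept state qA and halts.

After 3 steps, the tape (ignoring leading/trailing blanks) is: 0□1100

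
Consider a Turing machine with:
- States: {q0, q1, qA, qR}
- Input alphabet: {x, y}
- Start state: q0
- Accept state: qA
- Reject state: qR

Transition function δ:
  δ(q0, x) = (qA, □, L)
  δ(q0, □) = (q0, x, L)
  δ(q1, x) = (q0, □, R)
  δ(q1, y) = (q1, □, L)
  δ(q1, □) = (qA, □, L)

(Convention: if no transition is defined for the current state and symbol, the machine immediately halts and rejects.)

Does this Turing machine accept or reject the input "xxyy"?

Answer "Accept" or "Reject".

Execution trace:
Initial: [q0]xxyy
Step 1: δ(q0, x) = (qA, □, L) → [qA]□□xyy

The machine reaches the accept state qA and halts.

Answer: Accept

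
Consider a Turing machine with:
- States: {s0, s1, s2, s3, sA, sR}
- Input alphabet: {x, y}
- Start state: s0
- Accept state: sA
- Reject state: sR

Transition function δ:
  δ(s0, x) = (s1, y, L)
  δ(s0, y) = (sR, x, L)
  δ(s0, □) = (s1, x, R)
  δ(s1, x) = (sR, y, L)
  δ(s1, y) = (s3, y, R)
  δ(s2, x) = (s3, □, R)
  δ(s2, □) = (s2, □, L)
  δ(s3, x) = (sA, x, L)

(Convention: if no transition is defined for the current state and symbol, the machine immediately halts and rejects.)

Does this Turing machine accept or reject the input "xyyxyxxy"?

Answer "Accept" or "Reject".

Execution trace:
Initial: [s0]xyyxyxxy
Step 1: δ(s0, x) = (s1, y, L) → [s1]□yyyxyxxy

No transition is defined for δ(s1, □). By convention the machine halts and rejects.

Answer: Reject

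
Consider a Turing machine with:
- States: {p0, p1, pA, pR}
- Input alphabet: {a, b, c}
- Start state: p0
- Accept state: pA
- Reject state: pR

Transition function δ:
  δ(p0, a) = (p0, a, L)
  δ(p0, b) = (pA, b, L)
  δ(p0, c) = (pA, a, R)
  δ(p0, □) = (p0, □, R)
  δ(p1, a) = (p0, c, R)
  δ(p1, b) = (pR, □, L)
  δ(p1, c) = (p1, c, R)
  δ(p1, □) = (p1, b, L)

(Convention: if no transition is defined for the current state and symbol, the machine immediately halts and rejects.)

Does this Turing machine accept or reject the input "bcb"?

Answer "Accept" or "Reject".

Execution trace:
Initial: [p0]bcb
Step 1: δ(p0, b) = (pA, b, L) → [pA]□bcb

The machine reaches the accept state pA and halts.

Answer: Accept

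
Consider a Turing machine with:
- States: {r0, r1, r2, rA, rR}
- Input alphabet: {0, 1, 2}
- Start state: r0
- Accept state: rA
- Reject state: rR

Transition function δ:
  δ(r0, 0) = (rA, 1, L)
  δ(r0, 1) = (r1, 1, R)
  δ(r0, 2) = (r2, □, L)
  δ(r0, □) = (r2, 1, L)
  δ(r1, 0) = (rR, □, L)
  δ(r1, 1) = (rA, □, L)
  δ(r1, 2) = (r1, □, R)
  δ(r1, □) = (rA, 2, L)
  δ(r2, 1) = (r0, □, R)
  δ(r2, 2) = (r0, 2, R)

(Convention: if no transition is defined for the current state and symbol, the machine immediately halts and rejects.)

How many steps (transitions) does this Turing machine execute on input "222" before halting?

Execution trace:
Initial: [r0]222
Step 1: δ(r0, 2) = (r2, □, L) → [r2]□□22

No transition is defined for δ(r2, □). By convention the machine halts and rejects.

The machine executed 1 step before halting.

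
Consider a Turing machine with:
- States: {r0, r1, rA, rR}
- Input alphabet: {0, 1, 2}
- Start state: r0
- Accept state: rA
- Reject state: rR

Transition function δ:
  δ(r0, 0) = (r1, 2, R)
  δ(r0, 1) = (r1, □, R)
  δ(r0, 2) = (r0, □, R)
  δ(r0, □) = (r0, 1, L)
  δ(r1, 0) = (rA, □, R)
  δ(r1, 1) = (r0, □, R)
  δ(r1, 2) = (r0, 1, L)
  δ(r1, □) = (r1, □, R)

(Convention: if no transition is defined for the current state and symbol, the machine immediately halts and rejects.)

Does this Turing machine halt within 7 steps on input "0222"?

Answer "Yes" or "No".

Execution trace:
Initial: [r0]0222
Step 1: δ(r0, 0) = (r1, 2, R) → 2[r1]222
Step 2: δ(r1, 2) = (r0, 1, L) → [r0]2122
Step 3: δ(r0, 2) = (r0, □, R) → □[r0]122
Step 4: δ(r0, 1) = (r1, □, R) → □□[r1]22
Step 5: δ(r1, 2) = (r0, 1, L) → □[r0]□12
Step 6: δ(r0, □) = (r0, 1, L) → [r0]□112
Step 7: δ(r0, □) = (r0, 1, L) → [r0]□1112

The machine has not reached a halting state after 7 steps.
The machine did not halt within the 7-step bound.

Answer: No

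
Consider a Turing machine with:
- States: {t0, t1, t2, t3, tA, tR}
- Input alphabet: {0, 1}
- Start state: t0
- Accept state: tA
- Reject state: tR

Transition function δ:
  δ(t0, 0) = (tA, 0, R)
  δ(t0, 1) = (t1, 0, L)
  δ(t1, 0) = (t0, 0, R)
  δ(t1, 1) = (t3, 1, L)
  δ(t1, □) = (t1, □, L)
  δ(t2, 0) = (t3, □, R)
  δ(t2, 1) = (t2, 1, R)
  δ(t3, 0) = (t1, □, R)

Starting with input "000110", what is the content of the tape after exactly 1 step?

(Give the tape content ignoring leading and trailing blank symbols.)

Execution trace:
Initial: [t0]000110
Step 1: δ(t0, 0) = (tA, 0, R) → 0[tA]00110

The machine reaches the accept state tA and halts.

After 1 step, the tape (ignoring leading/trailing blanks) is: 000110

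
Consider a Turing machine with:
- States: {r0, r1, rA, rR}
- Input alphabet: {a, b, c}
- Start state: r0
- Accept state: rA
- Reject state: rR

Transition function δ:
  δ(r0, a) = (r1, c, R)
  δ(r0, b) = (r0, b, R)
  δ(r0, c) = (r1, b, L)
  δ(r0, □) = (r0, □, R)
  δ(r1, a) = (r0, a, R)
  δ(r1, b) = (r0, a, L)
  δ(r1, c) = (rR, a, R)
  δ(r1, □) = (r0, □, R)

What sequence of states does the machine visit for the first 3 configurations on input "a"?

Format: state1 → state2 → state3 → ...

Execution trace:
Initial: [r0]a
Step 1: δ(r0, a) = (r1, c, R) → c[r1]□
Step 2: δ(r1, □) = (r0, □, R) → c□[r0]□

State sequence: r0 → r1 → r0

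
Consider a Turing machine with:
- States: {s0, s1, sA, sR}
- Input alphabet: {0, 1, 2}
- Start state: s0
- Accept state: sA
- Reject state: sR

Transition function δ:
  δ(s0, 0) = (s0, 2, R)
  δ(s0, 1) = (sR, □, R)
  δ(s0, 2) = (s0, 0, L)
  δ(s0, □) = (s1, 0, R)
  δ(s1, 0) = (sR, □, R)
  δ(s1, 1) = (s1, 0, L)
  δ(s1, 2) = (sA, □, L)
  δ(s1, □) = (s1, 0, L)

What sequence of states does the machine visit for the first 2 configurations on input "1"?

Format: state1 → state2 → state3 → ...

Execution trace:
Initial: [s0]1
Step 1: δ(s0, 1) = (sR, □, R) → □[sR]□

The machine reaches the reject state sR and halts.

State sequence: s0 → sR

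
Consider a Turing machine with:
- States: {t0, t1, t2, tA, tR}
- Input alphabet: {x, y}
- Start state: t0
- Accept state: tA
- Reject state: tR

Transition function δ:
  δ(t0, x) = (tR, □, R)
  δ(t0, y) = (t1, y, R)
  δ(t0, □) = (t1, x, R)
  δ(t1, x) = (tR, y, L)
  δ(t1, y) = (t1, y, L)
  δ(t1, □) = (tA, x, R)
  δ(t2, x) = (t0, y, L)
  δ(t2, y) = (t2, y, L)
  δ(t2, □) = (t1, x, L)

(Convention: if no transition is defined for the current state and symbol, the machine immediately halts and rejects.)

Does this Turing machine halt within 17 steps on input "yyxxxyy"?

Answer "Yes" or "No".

Execution trace:
Initial: [t0]yyxxxyy
Step 1: δ(t0, y) = (t1, y, R) → y[t1]yxxxyy
Step 2: δ(t1, y) = (t1, y, L) → [t1]yyxxxyy
Step 3: δ(t1, y) = (t1, y, L) → [t1]□yyxxxyy
Step 4: δ(t1, □) = (tA, x, R) → x[tA]yyxxxyy

The machine reaches the accept state tA and halts.
The machine halted after 4 steps (within the 17-step bound).

Answer: Yes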